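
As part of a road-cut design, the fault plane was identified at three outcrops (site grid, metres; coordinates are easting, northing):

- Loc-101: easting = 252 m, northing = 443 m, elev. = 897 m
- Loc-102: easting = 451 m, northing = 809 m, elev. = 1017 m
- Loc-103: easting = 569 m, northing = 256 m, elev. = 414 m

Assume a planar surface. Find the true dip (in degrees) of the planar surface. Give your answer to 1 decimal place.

53.2°

Two edge vectors: Loc-101→Loc-102 = (199, 366, 120), Loc-101→Loc-103 = (317, -187, -483).
Normal n = (Loc-101→Loc-102) × (Loc-101→Loc-103) = (-154338, 134157, -153235).
So ∂z/∂easting = −n_x/n_z = −1.00720 and ∂z/∂northing = −n_y/n_z = 0.87550.
Gradient magnitude |∇z| = √(a² + b²) = √(1.01445 + 0.76650) = 1.33452.
True dip = arctan(1.33452) = 53.2°, dipping toward SE (azimuth ≈ 131°).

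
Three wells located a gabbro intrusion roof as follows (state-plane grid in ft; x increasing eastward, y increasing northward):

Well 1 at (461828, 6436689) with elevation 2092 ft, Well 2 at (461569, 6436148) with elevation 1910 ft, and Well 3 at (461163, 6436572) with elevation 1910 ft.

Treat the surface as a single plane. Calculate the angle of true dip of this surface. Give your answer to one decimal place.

Two edge vectors: Well 1→Well 2 = (-259, -541, -182), Well 1→Well 3 = (-665, -117, -182).
Normal n = (Well 1→Well 2) × (Well 1→Well 3) = (77168, 73892, -329462).
So ∂z/∂x = −n_x/n_z = 0.23422 and ∂z/∂y = −n_y/n_z = 0.22428.
Gradient magnitude |∇z| = √(a² + b²) = √(0.05486 + 0.05030) = 0.32429.
True dip = arctan(0.32429) = 18.0°, dipping toward SW (azimuth ≈ 226°).

18.0°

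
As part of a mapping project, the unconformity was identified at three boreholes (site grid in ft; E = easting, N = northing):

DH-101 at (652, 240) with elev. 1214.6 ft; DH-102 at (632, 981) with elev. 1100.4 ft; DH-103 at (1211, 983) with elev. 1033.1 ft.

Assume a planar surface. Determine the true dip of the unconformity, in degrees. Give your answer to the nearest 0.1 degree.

11.0°

Two edge vectors: DH-101→DH-102 = (-20, 741, -114.2), DH-101→DH-103 = (559, 743, -181.5).
Normal n = (DH-101→DH-102) × (DH-101→DH-103) = (-49640.9, -67467.8, -429079).
So ∂z/∂E = −n_x/n_z = −0.11569 and ∂z/∂N = −n_y/n_z = −0.15724.
Gradient magnitude |∇z| = √(a² + b²) = √(0.01338 + 0.02472) = 0.19521.
True dip = arctan(0.19521) = 11.0°, dipping toward NE (azimuth ≈ 036°).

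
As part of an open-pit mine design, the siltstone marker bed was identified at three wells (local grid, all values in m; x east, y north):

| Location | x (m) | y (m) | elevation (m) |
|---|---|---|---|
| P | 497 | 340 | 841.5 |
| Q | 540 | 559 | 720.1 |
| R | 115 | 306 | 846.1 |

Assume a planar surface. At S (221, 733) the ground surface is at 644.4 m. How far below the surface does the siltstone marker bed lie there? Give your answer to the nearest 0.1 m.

34.2 m

Two edge vectors: P→Q = (43, 219, -121.4), P→R = (-382, -34, 4.6).
Normal n = (P→Q) × (P→R) = (-3120.2, 46177, 82196).
So ∂z/∂x = −n_x/n_z = 0.03796 and ∂z/∂y = −n_y/n_z = −0.56179.
Intercept c from P: 841.5 − 18.87 + 191.01 = 1013.64.
At (221, 733): z_contact = 8.39 − 411.79 + 1013.64 = 610.24 m.
Depth below ground = 644.4 − 610.24 = 34.2 m.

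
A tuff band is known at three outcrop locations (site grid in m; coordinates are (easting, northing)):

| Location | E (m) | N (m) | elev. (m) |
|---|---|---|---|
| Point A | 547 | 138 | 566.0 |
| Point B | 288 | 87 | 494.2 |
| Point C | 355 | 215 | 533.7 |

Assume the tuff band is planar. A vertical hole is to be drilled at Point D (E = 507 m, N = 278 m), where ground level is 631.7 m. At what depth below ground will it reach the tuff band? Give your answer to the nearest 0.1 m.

49.8 m

Let the plane be z = a·E + b·N + c.
Point B−Point A: −259a − 51b = −71.8;  Point C−Point A: −192a + 77b = −32.3.
Solving gives a = 0.24133, b = 0.18227.
Then c = 566 − a·547 − b·138 = 408.84.
At (507, 278): z_contact = 122.35 + 50.67 + 408.84 = 581.87 m.
Depth below ground = 631.7 − 581.87 = 49.8 m.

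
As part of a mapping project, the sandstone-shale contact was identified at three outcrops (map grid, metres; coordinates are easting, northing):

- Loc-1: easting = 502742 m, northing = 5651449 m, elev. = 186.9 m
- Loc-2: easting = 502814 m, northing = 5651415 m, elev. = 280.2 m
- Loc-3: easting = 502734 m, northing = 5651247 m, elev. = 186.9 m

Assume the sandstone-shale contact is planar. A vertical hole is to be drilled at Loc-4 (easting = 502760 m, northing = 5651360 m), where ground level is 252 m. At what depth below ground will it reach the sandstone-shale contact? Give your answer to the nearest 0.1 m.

37.7 m

Let the plane be z = a·easting + b·northing + c.
Loc-2−Loc-1: 72a − 34b = 93.3;  Loc-3−Loc-1: −8a − 202b = 0.
Solving gives a = 1.272043737, b = −0.050377970.
Then c = 186.9 − a·502742 − b·5651449 = −354614.39.
At (502760, 5651360): z_contact = 639532.71 − 284704.04 − 354614.39 = 214.28 m.
Depth below ground = 252 − 214.28 = 37.7 m.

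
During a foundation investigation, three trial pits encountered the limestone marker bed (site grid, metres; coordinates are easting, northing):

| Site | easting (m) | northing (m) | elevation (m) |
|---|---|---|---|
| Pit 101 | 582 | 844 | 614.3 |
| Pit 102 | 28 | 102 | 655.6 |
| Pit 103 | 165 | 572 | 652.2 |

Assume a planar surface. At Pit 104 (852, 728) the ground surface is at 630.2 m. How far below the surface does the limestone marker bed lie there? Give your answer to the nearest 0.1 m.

47.4 m

Two edge vectors: Pit 101→Pit 102 = (-554, -742, 41.3), Pit 101→Pit 103 = (-417, -272, 37.9).
Normal n = (Pit 101→Pit 102) × (Pit 101→Pit 103) = (-16888.2, 3774.5, -158726).
So ∂z/∂easting = −n_x/n_z = −0.10640 and ∂z/∂northing = −n_y/n_z = 0.02378.
Intercept c from Pit 101: 614.3 + 61.92 − 20.07 = 656.15.
At (852, 728): z_contact = −90.65 + 17.31 + 656.15 = 582.81 m.
Depth below ground = 630.2 − 582.81 = 47.4 m.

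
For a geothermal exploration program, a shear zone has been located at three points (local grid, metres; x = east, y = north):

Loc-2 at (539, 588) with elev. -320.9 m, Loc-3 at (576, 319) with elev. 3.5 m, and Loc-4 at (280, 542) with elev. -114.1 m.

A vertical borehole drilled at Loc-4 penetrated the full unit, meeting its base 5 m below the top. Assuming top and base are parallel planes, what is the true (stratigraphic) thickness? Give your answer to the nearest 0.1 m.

2.9 m

Two edge vectors: Loc-2→Loc-3 = (37, -269, 324.4), Loc-2→Loc-4 = (-259, -46, 206.8).
Normal n = (Loc-2→Loc-3) × (Loc-2→Loc-4) = (-40706.8, -91671.2, -71373).
So ∂z/∂x = −n_x/n_z = −0.57034 and ∂z/∂y = −n_y/n_z = −1.28440.
|∇z| = √(a²+b²) = 1.40533, so dip δ = arctan(1.40533) = 54.57°.
True thickness = vertical thickness × cos δ = 5 × cos 54.57° = 2.9 m.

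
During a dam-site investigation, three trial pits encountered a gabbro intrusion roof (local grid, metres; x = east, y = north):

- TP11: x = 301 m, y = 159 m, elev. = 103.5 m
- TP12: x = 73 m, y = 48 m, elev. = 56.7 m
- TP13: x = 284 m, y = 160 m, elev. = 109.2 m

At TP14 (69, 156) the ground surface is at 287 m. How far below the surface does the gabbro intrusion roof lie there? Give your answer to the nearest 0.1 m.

122.2 m

Let the plane be z = a·x + b·y + c.
TP12−TP11: −228a − 111b = −46.8;  TP13−TP11: −17a + 1b = 5.7.
Solving gives a = −0.27702, b = 0.99064.
Then c = 103.5 − a·301 − b·159 = 29.37.
At (69, 156): z_contact = −19.11 + 154.54 + 29.37 = 164.80 m.
Depth below ground = 287 − 164.80 = 122.2 m.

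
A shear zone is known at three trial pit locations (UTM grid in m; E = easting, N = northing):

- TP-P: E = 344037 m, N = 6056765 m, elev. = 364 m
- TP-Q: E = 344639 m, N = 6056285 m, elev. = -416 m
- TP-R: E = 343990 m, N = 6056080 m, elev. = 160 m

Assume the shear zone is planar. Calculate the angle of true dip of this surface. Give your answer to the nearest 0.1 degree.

46.9°

Let the plane be z = a·E + b·N + c.
TP-Q−TP-P: 602a − 480b = −780;  TP-R−TP-P: −47a − 685b = −204.
Solving gives a = −1.00333, b = 0.36665.
Gradient magnitude |∇z| = √(a² + b²) = √(1.00668 + 0.13443) = 1.06823.
True dip = arctan(1.06823) = 46.9°, dipping toward ESE (azimuth ≈ 110°).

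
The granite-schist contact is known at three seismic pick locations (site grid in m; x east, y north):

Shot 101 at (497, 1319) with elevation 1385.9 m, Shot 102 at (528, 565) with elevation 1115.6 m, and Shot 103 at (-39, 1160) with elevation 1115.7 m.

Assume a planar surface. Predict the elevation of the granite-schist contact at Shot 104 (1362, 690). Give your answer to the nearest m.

Two edge vectors: Shot 101→Shot 102 = (31, -754, -270.3), Shot 101→Shot 103 = (-536, -159, -270.2).
Normal n = (Shot 101→Shot 102) × (Shot 101→Shot 103) = (160753.1, 153257, -409073).
So ∂z/∂x = −n_x/n_z = 0.39297 and ∂z/∂y = −n_y/n_z = 0.37464.
Intercept c from Shot 101: 1385.9 − 195.31 − 494.16 = 696.44.
At (1362, 690): z = 535.2 + 258.5 + 696.44 = 1490.2 m.

1490 m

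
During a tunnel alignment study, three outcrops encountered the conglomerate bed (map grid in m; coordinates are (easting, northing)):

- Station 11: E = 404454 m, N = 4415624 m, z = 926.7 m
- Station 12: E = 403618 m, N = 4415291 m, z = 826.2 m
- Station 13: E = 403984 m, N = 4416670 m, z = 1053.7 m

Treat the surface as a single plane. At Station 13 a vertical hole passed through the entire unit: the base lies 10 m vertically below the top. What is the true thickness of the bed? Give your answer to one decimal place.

9.9 m

Let the plane be z = a·E + b·N + c.
Station 12−Station 11: −836a − 333b = −100.5;  Station 13−Station 11: −470a + 1046b = 127.
Solving gives a = 0.06094, b = 0.14880.
|∇z| = √(a²+b²) = 0.16080, so dip δ = arctan(0.16080) = 9.13°.
True thickness = vertical thickness × cos δ = 10 × cos 9.13° = 9.9 m.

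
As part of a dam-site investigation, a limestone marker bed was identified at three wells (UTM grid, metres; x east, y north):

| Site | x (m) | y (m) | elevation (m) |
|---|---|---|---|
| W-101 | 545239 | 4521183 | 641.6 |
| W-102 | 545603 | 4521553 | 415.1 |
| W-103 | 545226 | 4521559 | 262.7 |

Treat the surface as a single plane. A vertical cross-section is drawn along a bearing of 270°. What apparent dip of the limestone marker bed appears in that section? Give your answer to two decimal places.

Let the plane be z = a·x + b·y + c.
W-102−W-101: 364a + 370b = −226.5;  W-103−W-101: −13a + 376b = −378.9.
Solving gives a = 0.38842, b = −0.99428.
Unit vector along 270° is (sin 270°, cos 270°) = (-1.0000, -0.0000).
Slope in that direction = a·(-1.0000) + b·(-0.0000) = −0.38842.
Apparent dip = arctan|0.38842| = 21.23° (true dip is 46.9°, so apparent ≤ true as expected).

21.23°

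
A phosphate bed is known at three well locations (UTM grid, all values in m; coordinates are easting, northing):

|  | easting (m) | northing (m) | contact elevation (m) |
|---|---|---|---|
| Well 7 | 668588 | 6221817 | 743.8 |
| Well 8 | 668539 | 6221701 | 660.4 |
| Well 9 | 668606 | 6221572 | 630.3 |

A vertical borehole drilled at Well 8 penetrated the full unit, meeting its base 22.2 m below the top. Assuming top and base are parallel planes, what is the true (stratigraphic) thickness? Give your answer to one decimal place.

18.0 m

Two edge vectors: Well 7→Well 8 = (-49, -116, -83.4), Well 7→Well 9 = (18, -245, -113.5).
Normal n = (Well 7→Well 8) × (Well 7→Well 9) = (-7267, -7062.7, 14093).
So ∂z/∂easting = −n_x/n_z = 0.51565 and ∂z/∂northing = −n_y/n_z = 0.50115.
|∇z| = √(a²+b²) = 0.71906, so dip δ = arctan(0.71906) = 35.72°.
True thickness = vertical thickness × cos δ = 22.2 × cos 35.72° = 18.0 m.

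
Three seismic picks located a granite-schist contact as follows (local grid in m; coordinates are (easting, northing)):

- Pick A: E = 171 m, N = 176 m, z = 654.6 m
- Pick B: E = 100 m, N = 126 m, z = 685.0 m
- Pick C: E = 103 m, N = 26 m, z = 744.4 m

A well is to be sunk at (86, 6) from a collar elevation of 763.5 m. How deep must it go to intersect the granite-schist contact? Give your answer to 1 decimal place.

7.1 m

Two edge vectors: Pick A→Pick B = (-71, -50, 30.4), Pick A→Pick C = (-68, -150, 89.8).
Normal n = (Pick A→Pick B) × (Pick A→Pick C) = (70, 4308.6, 7250).
So ∂z/∂E = −n_x/n_z = −0.00966 and ∂z/∂N = −n_y/n_z = −0.59429.
Intercept c from Pick A: 654.6 + 1.65 + 104.59 = 760.85.
At (86, 6): z_contact = −0.83 − 3.57 + 760.85 = 756.45 m.
Depth below ground = 763.5 − 756.45 = 7.1 m.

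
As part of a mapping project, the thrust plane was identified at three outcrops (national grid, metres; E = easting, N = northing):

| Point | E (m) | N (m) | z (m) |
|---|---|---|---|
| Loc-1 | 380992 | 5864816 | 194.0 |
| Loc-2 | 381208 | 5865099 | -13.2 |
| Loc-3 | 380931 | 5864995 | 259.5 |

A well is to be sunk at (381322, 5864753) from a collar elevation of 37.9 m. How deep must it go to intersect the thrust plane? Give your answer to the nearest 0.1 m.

173.8 m

Two edge vectors: Loc-1→Loc-2 = (216, 283, -207.2), Loc-1→Loc-3 = (-61, 179, 65.5).
Normal n = (Loc-1→Loc-2) × (Loc-1→Loc-3) = (55625.3, -1508.8, 55927).
So ∂z/∂E = −n_x/n_z = −0.994605468 and ∂z/∂N = −n_y/n_z = 0.026978025.
Intercept c from Loc-1: 194 + 378936.73 − 158221.15 = 220909.57.
At (381322, 5864753): z_contact = −379264.95 + 158219.45 + 220909.57 = -135.92 m.
Depth below ground = 37.9 − (-135.92) = 173.8 m.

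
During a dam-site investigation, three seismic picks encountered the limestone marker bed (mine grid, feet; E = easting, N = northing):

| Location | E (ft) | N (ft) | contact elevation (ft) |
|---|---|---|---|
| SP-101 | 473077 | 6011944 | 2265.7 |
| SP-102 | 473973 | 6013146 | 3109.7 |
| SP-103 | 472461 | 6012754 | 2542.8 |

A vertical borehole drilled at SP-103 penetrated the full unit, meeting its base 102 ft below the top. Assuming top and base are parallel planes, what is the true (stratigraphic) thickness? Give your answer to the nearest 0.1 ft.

Let the plane be z = a·E + b·N + c.
SP-102−SP-101: 896a + 1202b = 844;  SP-103−SP-101: −616a + 810b = 277.1.
Solving gives a = 0.23910, b = 0.52393.
|∇z| = √(a²+b²) = 0.57591, so dip δ = arctan(0.57591) = 29.94°.
True thickness = vertical thickness × cos δ = 102 × cos 29.94° = 88.4 ft.

88.4 ft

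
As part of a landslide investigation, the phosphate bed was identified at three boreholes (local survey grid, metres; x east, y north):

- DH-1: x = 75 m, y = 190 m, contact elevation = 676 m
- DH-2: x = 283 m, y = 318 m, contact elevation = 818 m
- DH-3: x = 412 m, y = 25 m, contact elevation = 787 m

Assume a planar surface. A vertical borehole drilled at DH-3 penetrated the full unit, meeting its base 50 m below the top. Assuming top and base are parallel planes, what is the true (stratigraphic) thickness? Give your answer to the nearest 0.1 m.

43.2 m

Two edge vectors: DH-1→DH-2 = (208, 128, 142), DH-1→DH-3 = (337, -165, 111).
Normal n = (DH-1→DH-2) × (DH-1→DH-3) = (37638, 24766, -77456).
So ∂z/∂x = −n_x/n_z = 0.48593 and ∂z/∂y = −n_y/n_z = 0.31974.
|∇z| = √(a²+b²) = 0.58169, so dip δ = arctan(0.58169) = 30.19°.
True thickness = vertical thickness × cos δ = 50 × cos 30.19° = 43.2 m.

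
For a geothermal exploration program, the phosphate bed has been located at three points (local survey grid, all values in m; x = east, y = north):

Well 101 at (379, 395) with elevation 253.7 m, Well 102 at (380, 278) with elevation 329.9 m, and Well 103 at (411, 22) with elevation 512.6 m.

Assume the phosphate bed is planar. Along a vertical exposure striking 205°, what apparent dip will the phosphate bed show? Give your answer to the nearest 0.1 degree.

19.4°

Let the plane be z = a·x + b·y + c.
Well 102−Well 101: 1a − 117b = 76.2;  Well 103−Well 101: 32a − 373b = 258.9.
Solving gives a = 0.55435, b = −0.64654.
Unit vector along 205° is (sin 205°, cos 205°) = (-0.4226, -0.9063).
Slope in that direction = a·(-0.4226) + b·(-0.9063) = 0.35169.
Apparent dip = arctan|0.35169| = 19.4° (true dip is 40.4°, so apparent ≤ true as expected).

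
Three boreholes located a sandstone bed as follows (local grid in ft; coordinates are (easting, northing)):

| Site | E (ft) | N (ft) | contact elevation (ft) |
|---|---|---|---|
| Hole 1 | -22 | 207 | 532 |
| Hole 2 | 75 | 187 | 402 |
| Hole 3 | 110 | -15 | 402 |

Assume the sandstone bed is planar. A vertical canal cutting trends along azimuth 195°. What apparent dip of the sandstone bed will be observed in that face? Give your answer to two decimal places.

30.64°

Two edge vectors: Hole 1→Hole 2 = (97, -20, -130), Hole 1→Hole 3 = (132, -222, -130).
Normal n = (Hole 1→Hole 2) × (Hole 1→Hole 3) = (-26260, -4550, -18894).
So ∂z/∂E = −n_x/n_z = −1.38986 and ∂z/∂N = −n_y/n_z = −0.24082.
Unit vector along 195° is (sin 195°, cos 195°) = (-0.2588, -0.9659).
Slope in that direction = a·(-0.2588) + b·(-0.9659) = 0.59233.
Apparent dip = arctan|0.59233| = 30.64° (true dip is 54.7°, so apparent ≤ true as expected).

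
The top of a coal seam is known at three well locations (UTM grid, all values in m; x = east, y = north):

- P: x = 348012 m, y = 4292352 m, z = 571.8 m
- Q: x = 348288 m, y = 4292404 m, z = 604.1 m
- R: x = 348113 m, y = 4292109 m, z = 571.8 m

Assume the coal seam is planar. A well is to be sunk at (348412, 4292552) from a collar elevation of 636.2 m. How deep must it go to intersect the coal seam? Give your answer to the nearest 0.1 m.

Let the plane be z = a·x + b·y + c.
Q−P: 276a + 52b = 32.3;  R−P: 101a − 243b = 0.
Solving gives a = 0.108530144, b = 0.045109237.
Then c = 571.8 − a·348012 − b·4292352 = −230822.71.
At (348412, 4292552): z_contact = 37813.20 + 193633.74 − 230822.71 = 624.23 m.
Depth below ground = 636.2 − 624.23 = 12.0 m.

12.0 m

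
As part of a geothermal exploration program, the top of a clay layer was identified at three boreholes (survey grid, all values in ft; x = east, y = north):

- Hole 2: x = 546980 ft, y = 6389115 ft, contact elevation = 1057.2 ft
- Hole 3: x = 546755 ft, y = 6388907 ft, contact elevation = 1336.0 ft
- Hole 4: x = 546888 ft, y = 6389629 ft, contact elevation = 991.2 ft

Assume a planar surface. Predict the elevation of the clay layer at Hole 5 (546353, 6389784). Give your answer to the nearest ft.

Let the plane be z = a·x + b·y + c.
Hole 3−Hole 2: −225a − 208b = 278.8;  Hole 4−Hole 2: −92a + 514b = −66.
Solving gives a = −0.96134020, b = −0.30047334.
Then c = 1057.2 − a·546980 − b·6389115 = 2446649.80.
At (546353, 6389784): z = −525231.1 − 1919959.8 + 2446649.80 = 1458.9 ft.

1459 ft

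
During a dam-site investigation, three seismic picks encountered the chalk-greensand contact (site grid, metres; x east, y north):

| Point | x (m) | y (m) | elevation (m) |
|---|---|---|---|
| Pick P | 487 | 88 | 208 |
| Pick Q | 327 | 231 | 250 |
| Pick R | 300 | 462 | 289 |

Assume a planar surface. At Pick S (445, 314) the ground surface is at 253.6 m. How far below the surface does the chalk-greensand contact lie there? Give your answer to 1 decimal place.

5.5 m

Let the plane be z = a·x + b·y + c.
Pick Q−Pick P: −160a + 143b = 42;  Pick R−Pick P: −187a + 374b = 81.
Solving gives a = −0.12463, b = 0.15426.
Then c = 208 − a·487 − b·88 = 255.12.
At (445, 314): z_contact = −55.46 + 48.44 + 255.12 = 248.10 m.
Depth below ground = 253.6 − 248.10 = 5.5 m.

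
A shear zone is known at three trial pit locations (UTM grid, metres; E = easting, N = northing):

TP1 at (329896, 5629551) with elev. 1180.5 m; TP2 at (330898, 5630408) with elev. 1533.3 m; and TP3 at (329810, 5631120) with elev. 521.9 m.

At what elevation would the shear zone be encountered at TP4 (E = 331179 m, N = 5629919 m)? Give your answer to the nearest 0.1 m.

Let the plane be z = a·E + b·N + c.
TP2−TP1: 1002a + 857b = 352.8;  TP3−TP1: −86a + 1569b = −658.6.
Solving gives a = 0.679266150, b = −0.382525883.
Then c = 1180.5 − a·329896 − b·5629551 = 1930542.28.
At (331179, 5629919): z = 224958.7 − 2153589.7 + 1930542.28 = 1911.2 m.

1911.2 m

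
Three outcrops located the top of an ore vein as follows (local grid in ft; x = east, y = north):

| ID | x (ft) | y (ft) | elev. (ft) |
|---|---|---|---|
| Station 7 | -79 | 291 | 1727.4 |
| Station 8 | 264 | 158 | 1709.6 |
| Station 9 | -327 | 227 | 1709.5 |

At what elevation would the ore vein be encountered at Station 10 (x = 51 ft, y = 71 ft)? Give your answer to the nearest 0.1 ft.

1688.1 ft

Let the plane be z = a·x + b·y + c.
Station 8−Station 7: 343a − 133b = −17.8;  Station 9−Station 7: −248a − 64b = −17.9.
Solving gives a = 0.02260, b = 0.19212.
Then c = 1727.4 − a·-79 − b·291 = 1673.28.
At (51, 71): z = 1.2 + 13.6 + 1673.28 = 1688.1 ft.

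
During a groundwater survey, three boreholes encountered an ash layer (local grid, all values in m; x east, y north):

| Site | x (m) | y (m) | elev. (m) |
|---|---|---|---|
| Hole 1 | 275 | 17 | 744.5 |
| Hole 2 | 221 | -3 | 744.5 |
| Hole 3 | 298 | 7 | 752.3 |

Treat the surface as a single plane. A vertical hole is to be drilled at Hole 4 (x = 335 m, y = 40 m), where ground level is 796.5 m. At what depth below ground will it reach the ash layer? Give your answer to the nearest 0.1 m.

52.3 m

Let the plane be z = a·x + b·y + c.
Hole 2−Hole 1: −54a − 20b = 0;  Hole 3−Hole 1: 23a − 10b = 7.8.
Solving gives a = 0.15600, b = −0.42120.
Then c = 744.5 − a·275 − b·17 = 708.76.
At (335, 40): z_contact = 52.26 − 16.85 + 708.76 = 744.17 m.
Depth below ground = 796.5 − 744.17 = 52.3 m.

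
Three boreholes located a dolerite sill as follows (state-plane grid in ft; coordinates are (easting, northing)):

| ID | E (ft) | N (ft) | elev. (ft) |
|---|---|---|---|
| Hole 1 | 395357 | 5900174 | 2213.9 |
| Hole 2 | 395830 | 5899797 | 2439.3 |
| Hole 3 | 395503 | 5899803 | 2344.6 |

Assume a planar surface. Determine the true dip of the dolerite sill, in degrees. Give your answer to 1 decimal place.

Two edge vectors: Hole 1→Hole 2 = (473, -377, 225.4), Hole 1→Hole 3 = (146, -371, 130.7).
Normal n = (Hole 1→Hole 2) × (Hole 1→Hole 3) = (34349.5, -28912.7, -120441).
So ∂z/∂E = −n_x/n_z = 0.28520 and ∂z/∂N = −n_y/n_z = −0.24006.
Gradient magnitude |∇z| = √(a² + b²) = √(0.08134 + 0.05763) = 0.37278.
True dip = arctan(0.37278) = 20.4°, dipping toward NW (azimuth ≈ 310°).

20.4°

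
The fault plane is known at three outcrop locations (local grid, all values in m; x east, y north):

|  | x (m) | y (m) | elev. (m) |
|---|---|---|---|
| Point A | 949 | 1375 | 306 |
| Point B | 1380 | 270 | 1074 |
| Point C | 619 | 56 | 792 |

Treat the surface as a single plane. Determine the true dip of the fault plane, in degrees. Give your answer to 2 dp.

Two edge vectors: Point A→Point B = (431, -1105, 768), Point A→Point C = (-330, -1319, 486).
Normal n = (Point A→Point B) × (Point A→Point C) = (475962, -462906, -933139).
So ∂z/∂x = −n_x/n_z = 0.51007 and ∂z/∂y = −n_y/n_z = −0.49607.
Gradient magnitude |∇z| = √(a² + b²) = √(0.26017 + 0.24609) = 0.71152.
True dip = arctan(0.71152) = 35.43°, dipping toward NW (azimuth ≈ 314°).

35.43°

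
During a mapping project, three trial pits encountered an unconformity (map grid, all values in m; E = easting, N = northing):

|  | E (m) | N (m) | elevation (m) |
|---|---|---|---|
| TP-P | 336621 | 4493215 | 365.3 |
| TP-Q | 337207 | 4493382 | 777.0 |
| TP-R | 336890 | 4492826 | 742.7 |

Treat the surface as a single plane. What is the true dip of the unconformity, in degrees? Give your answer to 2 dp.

42.38°

Two edge vectors: TP-P→TP-Q = (586, 167, 411.7), TP-P→TP-R = (269, -389, 377.4).
Normal n = (TP-P→TP-Q) × (TP-P→TP-R) = (223177.1, -110409.1, -272877).
So ∂z/∂E = −n_x/n_z = 0.81787 and ∂z/∂N = −n_y/n_z = −0.40461.
Gradient magnitude |∇z| = √(a² + b²) = √(0.66891 + 0.16371) = 0.91248.
True dip = arctan(0.91248) = 42.38°, dipping toward WNW (azimuth ≈ 296°).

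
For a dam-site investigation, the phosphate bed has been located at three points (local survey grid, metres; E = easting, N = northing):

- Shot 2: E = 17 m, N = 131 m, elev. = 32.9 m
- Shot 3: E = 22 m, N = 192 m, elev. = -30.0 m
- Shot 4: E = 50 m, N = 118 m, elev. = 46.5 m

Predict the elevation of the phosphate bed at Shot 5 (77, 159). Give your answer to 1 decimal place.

Two edge vectors: Shot 2→Shot 3 = (5, 61, -62.9), Shot 2→Shot 4 = (33, -13, 13.6).
Normal n = (Shot 2→Shot 3) × (Shot 2→Shot 4) = (11.9, -2143.7, -2078).
So ∂z/∂E = −n_x/n_z = 0.00573 and ∂z/∂N = −n_y/n_z = −1.03162.
Intercept c from Shot 2: 32.9 − 0.10 + 135.14 = 167.94.
At (77, 159): z = 0.4 − 164.0 + 167.94 = 4.4 m.

4.4 m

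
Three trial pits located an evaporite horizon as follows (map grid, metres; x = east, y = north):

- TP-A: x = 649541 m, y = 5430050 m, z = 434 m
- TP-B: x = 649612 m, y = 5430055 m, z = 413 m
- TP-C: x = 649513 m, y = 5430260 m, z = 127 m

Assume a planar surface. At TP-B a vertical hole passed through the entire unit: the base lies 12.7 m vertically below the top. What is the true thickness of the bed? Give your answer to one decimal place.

7.0 m

Let the plane be z = a·x + b·y + c.
TP-B−TP-A: 71a + 5b = −21;  TP-C−TP-A: −28a + 210b = −307.
Solving gives a = −0.19103, b = −1.48738.
|∇z| = √(a²+b²) = 1.49959, so dip δ = arctan(1.49959) = 56.30°.
True thickness = vertical thickness × cos δ = 12.7 × cos 56.30° = 7.0 m.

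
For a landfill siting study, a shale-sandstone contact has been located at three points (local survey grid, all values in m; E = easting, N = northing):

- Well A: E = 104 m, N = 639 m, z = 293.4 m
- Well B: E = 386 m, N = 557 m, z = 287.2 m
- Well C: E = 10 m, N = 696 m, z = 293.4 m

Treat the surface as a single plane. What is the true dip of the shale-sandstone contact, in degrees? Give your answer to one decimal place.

Let the plane be z = a·E + b·N + c.
Well B−Well A: 282a − 82b = −6.2;  Well C−Well A: −94a + 57b = 0.
Solving gives a = −0.04224, b = −0.06966.
Gradient magnitude |∇z| = √(a² + b²) = √(0.00178 + 0.00485) = 0.08147.
True dip = arctan(0.08147) = 4.7°, dipping toward NNE (azimuth ≈ 031°).

4.7°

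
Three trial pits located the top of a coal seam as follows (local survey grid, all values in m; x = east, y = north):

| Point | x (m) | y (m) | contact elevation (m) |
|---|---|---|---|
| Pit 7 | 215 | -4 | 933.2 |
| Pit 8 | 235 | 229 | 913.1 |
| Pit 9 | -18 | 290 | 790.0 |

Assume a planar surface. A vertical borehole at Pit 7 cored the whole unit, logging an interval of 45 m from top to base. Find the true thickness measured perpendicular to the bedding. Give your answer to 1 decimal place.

40.7 m

Let the plane be z = a·x + b·y + c.
Pit 8−Pit 7: 20a + 233b = −20.1;  Pit 9−Pit 7: −233a + 294b = −143.2.
Solving gives a = 0.45632, b = −0.12544.
|∇z| = √(a²+b²) = 0.47324, so dip δ = arctan(0.47324) = 25.33°.
True thickness = vertical thickness × cos δ = 45 × cos 25.33° = 40.7 m.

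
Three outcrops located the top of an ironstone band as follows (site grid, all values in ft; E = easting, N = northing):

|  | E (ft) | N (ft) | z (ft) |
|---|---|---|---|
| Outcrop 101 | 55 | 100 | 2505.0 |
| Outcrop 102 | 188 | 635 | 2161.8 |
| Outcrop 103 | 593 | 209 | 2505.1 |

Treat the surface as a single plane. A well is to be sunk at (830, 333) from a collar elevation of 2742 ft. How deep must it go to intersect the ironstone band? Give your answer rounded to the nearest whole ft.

Let the plane be z = a·E + b·N + c.
Outcrop 102−Outcrop 101: 133a + 535b = −343.2;  Outcrop 103−Outcrop 101: 538a + 109b = 0.1.
Solving gives a = 0.13706, b = −0.67557.
Then c = 2505 − a·55 − b·100 = 2565.02.
At (830, 333): z_contact = 113.8 − 225.0 + 2565.02 = 2453.8 ft.
Depth below ground = 2742 − 2453.8 = 288 ft.

288 ft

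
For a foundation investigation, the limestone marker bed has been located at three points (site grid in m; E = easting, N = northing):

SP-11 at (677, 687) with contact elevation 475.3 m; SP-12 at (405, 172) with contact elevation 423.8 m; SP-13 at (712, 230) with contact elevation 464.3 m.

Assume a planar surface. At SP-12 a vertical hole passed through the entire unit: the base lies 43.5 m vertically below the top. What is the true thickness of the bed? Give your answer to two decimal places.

Two edge vectors: SP-11→SP-12 = (-272, -515, -51.5), SP-11→SP-13 = (35, -457, -11).
Normal n = (SP-11→SP-12) × (SP-11→SP-13) = (-17870.5, -4794.5, 142329).
So ∂z/∂E = −n_x/n_z = 0.12556 and ∂z/∂N = −n_y/n_z = 0.03369.
|∇z| = √(a²+b²) = 0.13000, so dip δ = arctan(0.13000) = 7.41°.
True thickness = vertical thickness × cos δ = 43.5 × cos 7.41° = 43.14 m.

43.14 m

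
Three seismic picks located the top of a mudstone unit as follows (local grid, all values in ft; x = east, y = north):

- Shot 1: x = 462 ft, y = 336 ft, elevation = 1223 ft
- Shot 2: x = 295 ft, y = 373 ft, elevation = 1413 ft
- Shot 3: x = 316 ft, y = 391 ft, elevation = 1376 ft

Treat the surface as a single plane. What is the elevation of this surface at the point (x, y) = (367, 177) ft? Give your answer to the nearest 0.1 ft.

1435.3 ft

Let the plane be z = a·x + b·y + c.
Shot 2−Shot 1: −167a + 37b = 190;  Shot 3−Shot 1: −146a + 55b = 153.
Solving gives a = −1.26593, b = −0.57864.
Then c = 1223 − a·462 − b·336 = 2002.28.
At (367, 177): z = −464.6 − 102.4 + 2002.28 = 1435.3 ft.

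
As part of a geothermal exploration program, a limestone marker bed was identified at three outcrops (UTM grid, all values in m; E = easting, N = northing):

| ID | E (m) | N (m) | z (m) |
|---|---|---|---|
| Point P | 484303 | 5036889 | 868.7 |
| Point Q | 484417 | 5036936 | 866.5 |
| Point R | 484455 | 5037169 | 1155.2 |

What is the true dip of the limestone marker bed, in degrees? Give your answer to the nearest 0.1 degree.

Let the plane be z = a·E + b·N + c.
Point Q−Point P: 114a + 47b = −2.2;  Point R−Point P: 152a + 280b = 286.5.
Solving gives a = −0.56835, b = 1.33175.
Gradient magnitude |∇z| = √(a² + b²) = √(0.32302 + 1.77355) = 1.44796.
True dip = arctan(1.44796) = 55.4°, dipping toward SSE (azimuth ≈ 157°).

55.4°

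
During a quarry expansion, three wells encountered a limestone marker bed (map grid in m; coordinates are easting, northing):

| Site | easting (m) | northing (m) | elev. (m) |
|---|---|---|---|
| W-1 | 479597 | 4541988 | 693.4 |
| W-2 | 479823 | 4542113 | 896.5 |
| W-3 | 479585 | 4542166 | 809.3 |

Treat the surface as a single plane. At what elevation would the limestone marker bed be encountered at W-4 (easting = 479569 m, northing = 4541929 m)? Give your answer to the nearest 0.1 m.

638.4 m

Two edge vectors: W-1→W-2 = (226, 125, 203.1), W-1→W-3 = (-12, 178, 115.9).
Normal n = (W-1→W-2) × (W-1→W-3) = (-21664.3, -28630.6, 41728).
So ∂z/∂easting = −n_x/n_z = 0.519178969 and ∂z/∂northing = −n_y/n_z = 0.686124425.
Intercept c from W-1: 693.4 − 248996.68 − 3116368.90 = −3364672.18.
At (479569, 4541929): z = 248982.1 + 3116328.4 − 3364672.18 = 638.4 m.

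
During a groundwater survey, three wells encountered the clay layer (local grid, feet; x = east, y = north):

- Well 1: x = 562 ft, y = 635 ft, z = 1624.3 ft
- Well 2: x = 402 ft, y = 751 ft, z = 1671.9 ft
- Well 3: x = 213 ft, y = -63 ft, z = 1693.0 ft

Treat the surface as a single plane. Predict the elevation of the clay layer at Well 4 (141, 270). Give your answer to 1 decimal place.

1724.8 ft

Two edge vectors: Well 1→Well 2 = (-160, 116, 47.6), Well 1→Well 3 = (-349, -698, 68.7).
Normal n = (Well 1→Well 2) × (Well 1→Well 3) = (41194, -5620.4, 152164).
So ∂z/∂x = −n_x/n_z = −0.27072 and ∂z/∂y = −n_y/n_z = 0.03694.
Intercept c from Well 1: 1624.3 + 152.15 − 23.45 = 1752.99.
At (141, 270): z = −38.2 + 10.0 + 1752.99 = 1724.8 ft.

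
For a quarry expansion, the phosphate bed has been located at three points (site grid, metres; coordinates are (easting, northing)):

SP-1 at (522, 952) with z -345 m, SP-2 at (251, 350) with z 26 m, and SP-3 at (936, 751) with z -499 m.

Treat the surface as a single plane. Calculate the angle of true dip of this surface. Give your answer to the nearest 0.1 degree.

33.5°

Let the plane be z = a·E + b·N + c.
SP-2−SP-1: −271a − 602b = 371;  SP-3−SP-1: 414a − 201b = −154.
Solving gives a = −0.55081, b = −0.36833.
Gradient magnitude |∇z| = √(a² + b²) = √(0.30339 + 0.13566) = 0.66261.
True dip = arctan(0.66261) = 33.5°, dipping toward NE (azimuth ≈ 056°).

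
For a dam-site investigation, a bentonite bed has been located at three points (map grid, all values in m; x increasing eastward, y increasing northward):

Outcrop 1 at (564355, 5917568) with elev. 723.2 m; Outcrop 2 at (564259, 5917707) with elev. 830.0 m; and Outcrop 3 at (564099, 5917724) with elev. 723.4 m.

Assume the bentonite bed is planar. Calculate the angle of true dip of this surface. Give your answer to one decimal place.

57.2°

Let the plane be z = a·x + b·y + c.
Outcrop 2−Outcrop 1: −96a + 139b = 106.8;  Outcrop 3−Outcrop 1: −256a + 156b = 0.2.
Solving gives a = 0.80711, b = 1.32578.
Gradient magnitude |∇z| = √(a² + b²) = √(0.65143 + 1.75768) = 1.55213.
True dip = arctan(1.55213) = 57.2°, dipping toward SSW (azimuth ≈ 211°).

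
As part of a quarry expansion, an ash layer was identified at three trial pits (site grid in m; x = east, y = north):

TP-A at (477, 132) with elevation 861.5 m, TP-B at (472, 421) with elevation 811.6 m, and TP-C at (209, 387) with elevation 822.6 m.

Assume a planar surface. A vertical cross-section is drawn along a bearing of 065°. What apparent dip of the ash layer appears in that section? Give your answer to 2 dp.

Let the plane be z = a·x + b·y + c.
TP-B−TP-A: −5a + 289b = −49.9;  TP-C−TP-A: −268a + 255b = −38.9.
Solving gives a = −0.01946, b = −0.17300.
Unit vector along 065° is (sin 65°, cos 65°) = (0.9063, 0.4226).
Slope in that direction = a·(0.9063) + b·(0.4226) = −0.09075.
Apparent dip = arctan|0.09075| = 5.19° (true dip is 9.9°, so apparent ≤ true as expected).

5.19°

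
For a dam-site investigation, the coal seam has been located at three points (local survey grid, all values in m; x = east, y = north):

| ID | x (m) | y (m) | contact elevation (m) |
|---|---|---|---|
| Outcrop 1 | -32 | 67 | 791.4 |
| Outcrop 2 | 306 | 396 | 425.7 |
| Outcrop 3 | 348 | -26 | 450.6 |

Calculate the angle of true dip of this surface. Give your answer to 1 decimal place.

43.4°

Let the plane be z = a·x + b·y + c.
Outcrop 2−Outcrop 1: 338a + 329b = −365.7;  Outcrop 3−Outcrop 1: 380a − 93b = −340.8.
Solving gives a = −0.93403, b = −0.15197.
Gradient magnitude |∇z| = √(a² + b²) = √(0.87242 + 0.02309) = 0.94632.
True dip = arctan(0.94632) = 43.4°, dipping toward E (azimuth ≈ 081°).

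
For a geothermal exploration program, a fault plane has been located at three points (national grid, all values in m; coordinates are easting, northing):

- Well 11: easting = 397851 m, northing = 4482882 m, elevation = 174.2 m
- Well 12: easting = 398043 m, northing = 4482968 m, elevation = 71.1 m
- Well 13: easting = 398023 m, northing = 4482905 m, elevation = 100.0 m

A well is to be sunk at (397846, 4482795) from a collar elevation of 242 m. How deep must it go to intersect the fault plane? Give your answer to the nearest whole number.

37 m

Let the plane be z = a·easting + b·northing + c.
Well 12−Well 11: 192a + 86b = −103.1;  Well 13−Well 11: 172a + 23b = −74.2.
Solving gives a = −0.38645914, b = −0.33604472.
Then c = 174.2 − a·397851 − b·4482882 = 1660376.17.
At (397846, 4482795): z_contact = −153751.2 − 1506419.6 + 1660376.17 = 205.4 m.
Depth below ground = 242 − 205.4 = 37 m.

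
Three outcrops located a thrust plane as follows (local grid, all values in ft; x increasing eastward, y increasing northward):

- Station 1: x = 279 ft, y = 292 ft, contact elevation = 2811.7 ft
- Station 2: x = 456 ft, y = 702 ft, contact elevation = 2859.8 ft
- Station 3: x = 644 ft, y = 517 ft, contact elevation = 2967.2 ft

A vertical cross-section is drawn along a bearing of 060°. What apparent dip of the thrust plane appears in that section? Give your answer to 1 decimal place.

20.4°

Let the plane be z = a·x + b·y + c.
Station 2−Station 1: 177a + 410b = 48.1;  Station 3−Station 1: 365a + 225b = 155.5.
Solving gives a = 0.48197, b = −0.09075.
Unit vector along 060° is (sin 60°, cos 60°) = (0.8660, 0.5000).
Slope in that direction = a·(0.8660) + b·(0.5000) = 0.37202.
Apparent dip = arctan|0.37202| = 20.4° (true dip is 26.1°, so apparent ≤ true as expected).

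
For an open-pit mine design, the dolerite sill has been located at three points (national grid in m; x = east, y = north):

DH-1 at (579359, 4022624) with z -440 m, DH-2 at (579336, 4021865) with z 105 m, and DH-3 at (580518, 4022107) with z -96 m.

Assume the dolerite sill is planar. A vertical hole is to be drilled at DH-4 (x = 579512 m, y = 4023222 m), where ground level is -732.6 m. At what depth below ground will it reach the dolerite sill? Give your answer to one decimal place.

Let the plane be z = a·x + b·y + c.
DH-2−DH-1: −23a − 759b = 545;  DH-3−DH-1: 1159a − 517b = 344.
Solving gives a = −0.023182648, b = −0.717347561.
Then c = -440 − a·579359 − b·4022624 = 2898610.59.
At (579512, 4023222): z_contact = −13434.62 − 2886048.49 + 2898610.59 = -872.52 m.
Depth below ground = -732.6 − (-872.52) = 139.9 m.

139.9 m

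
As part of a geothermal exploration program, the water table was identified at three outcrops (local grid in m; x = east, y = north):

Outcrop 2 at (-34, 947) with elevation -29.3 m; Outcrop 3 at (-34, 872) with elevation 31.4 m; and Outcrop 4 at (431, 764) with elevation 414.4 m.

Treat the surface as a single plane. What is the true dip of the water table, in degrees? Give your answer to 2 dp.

Two edge vectors: Outcrop 2→Outcrop 3 = (0, -75, 60.7), Outcrop 2→Outcrop 4 = (465, -183, 443.7).
Normal n = (Outcrop 2→Outcrop 3) × (Outcrop 2→Outcrop 4) = (-22169.4, 28225.5, 34875).
So ∂z/∂x = −n_x/n_z = 0.63568 and ∂z/∂y = −n_y/n_z = −0.80933.
Gradient magnitude |∇z| = √(a² + b²) = √(0.40409 + 0.65502) = 1.02913.
True dip = arctan(1.02913) = 45.82°, dipping toward NW (azimuth ≈ 322°).

45.82°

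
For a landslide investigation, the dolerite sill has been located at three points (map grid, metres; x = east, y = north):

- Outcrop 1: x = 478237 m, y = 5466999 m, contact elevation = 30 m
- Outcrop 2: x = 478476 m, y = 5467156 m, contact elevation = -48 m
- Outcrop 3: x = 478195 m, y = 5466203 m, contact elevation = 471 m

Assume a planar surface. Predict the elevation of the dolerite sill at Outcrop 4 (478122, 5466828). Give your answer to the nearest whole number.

121 m

Two edge vectors: Outcrop 1→Outcrop 2 = (239, 157, -78), Outcrop 1→Outcrop 3 = (-42, -796, 441).
Normal n = (Outcrop 1→Outcrop 2) × (Outcrop 1→Outcrop 3) = (7149, -102123, -183650).
So ∂z/∂x = −n_x/n_z = 0.03892731 and ∂z/∂y = −n_y/n_z = −0.55607405.
Intercept c from Outcrop 1: 30 − 18616.48 + 3040056.30 = 3021469.82.
At (478122, 5466828): z = 18612.0 − 3039961.2 + 3021469.82 = 120.6 m.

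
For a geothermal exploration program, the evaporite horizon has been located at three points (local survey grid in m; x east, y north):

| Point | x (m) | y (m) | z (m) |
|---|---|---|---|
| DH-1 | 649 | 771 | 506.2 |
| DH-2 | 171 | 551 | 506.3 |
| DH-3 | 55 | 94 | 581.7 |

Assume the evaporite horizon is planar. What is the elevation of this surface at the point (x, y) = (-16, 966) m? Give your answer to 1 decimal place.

Let the plane be z = a·x + b·y + c.
DH-2−DH-1: −478a − 220b = 0.1;  DH-3−DH-1: −594a − 677b = 75.5.
Solving gives a = 0.08574, b = −0.18675.
Then c = 506.2 − a·649 − b·771 = 594.54.
At (-16, 966): z = −1.4 − 180.4 + 594.54 = 412.8 m.

412.8 m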